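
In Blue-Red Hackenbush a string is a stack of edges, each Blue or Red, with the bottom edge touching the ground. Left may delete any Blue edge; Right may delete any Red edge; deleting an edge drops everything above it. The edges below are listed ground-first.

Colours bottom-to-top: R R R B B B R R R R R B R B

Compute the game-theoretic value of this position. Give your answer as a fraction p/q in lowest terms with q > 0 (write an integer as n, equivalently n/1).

-4597/2048

1 of 14 · R · max L −∞ · min R 0 -> -1
2 of 14 · RR · max L −∞ · min R -1 -> -2
3 of 14 · RRR · max L −∞ · min R -2 -> -3
4 of 14 · RRRB · max L -3 · min R -2 -> -5/2
5 of 14 · RRRBB · max L -5/2 · min R -2 -> -9/4
6 of 14 · RRRBBB · max L -9/4 · min R -2 -> -17/8
7 of 14 · RRRBBBR · max L -9/4 · min R -17/8 -> -35/16
8 of 14 · RRRBBBRR · max L -9/4 · min R -35/16 -> -71/32
9 of 14 · RRRBBBRRR · max L -9/4 · min R -71/32 -> -143/64
10 of 14 · RRRBBBRRRR · max L -9/4 · min R -143/64 -> -287/128
11 of 14 · RRRBBBRRRRR · max L -9/4 · min R -287/128 -> -575/256
12 of 14 · RRRBBBRRRRRB · max L -575/256 · min R -287/128 -> -1149/512
13 of 14 · RRRBBBRRRRRBR · max L -575/256 · min R -1149/512 -> -2299/1024
14 of 14 · RRRBBBRRRRRBRB · max L -2299/1024 · min R -1149/512 -> -4597/2048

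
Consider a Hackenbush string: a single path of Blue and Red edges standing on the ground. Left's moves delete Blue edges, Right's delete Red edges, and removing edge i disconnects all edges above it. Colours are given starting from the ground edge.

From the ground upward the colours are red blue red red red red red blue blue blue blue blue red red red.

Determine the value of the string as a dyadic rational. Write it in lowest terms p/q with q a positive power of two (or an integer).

-15887/16384

1 of 15 · r · max L −∞ · min R 0 = -1
2 of 15 · rb · max L -1 · min R 0 = -1/2
3 of 15 · rbr · max L -1 · min R -1/2 = -3/4
4 of 15 · rbrr · max L -1 · min R -3/4 = -7/8
5 of 15 · rbrrr · max L -1 · min R -7/8 = -15/16
6 of 15 · rbrrrr · max L -1 · min R -15/16 = -31/32
7 of 15 · rbrrrrr · max L -1 · min R -31/32 = -63/64
8 of 15 · rbrrrrrb · max L -63/64 · min R -31/32 = -125/128
9 of 15 · rbrrrrrbb · max L -125/128 · min R -31/32 = -249/256
10 of 15 · rbrrrrrbbb · max L -249/256 · min R -31/32 = -497/512
11 of 15 · rbrrrrrbbbb · max L -497/512 · min R -31/32 = -993/1024
12 of 15 · rbrrrrrbbbbb · max L -993/1024 · min R -31/32 = -1985/2048
13 of 15 · rbrrrrrbbbbbr · max L -993/1024 · min R -1985/2048 = -3971/4096
14 of 15 · rbrrrrrbbbbbrr · max L -993/1024 · min R -3971/4096 = -7943/8192
15 of 15 · rbrrrrrbbbbbrrr · max L -993/1024 · min R -7943/8192 = -15887/16384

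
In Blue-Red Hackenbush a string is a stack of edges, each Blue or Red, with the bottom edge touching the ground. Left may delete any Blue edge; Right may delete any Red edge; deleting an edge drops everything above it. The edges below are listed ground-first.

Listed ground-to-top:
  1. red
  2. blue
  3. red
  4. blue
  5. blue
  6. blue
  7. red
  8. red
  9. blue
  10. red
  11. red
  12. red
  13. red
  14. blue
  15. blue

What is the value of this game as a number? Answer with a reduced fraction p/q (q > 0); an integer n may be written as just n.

Build g(s[:k]) for k = 1..15, string s = red blue red blue blue blue red red blue red red red red blue blue.
r: Left { — }, Right { 0 } so simplest -1
rb: Left { -1 }, Right { 0 } so simplest -1/2
rbr: Left { -1 }, Right { -1/2,0 } so simplest -3/4
rbrb: Left { -1,-3/4 }, Right { -1/2,0 } so simplest -5/8
rbrbb: Left { -1,-3/4,-5/8 }, Right { -1/2,0 } so simplest -9/16
rbrbbb: Left { -1,-3/4,-5/8,-9/16 }, Right { -1/2,0 } so simplest -17/32
rbrbbbr: Left { -1,-3/4,-5/8,-9/16 }, Right { -17/32,-1/2,0 } so simplest -35/64
rbrbbbrr: Left { -1,-3/4,-5/8,-9/16 }, Right { -35/64,-17/32,-1/2,0 } so simplest -71/128
rbrbbbrrb: Left { -1,-3/4,-5/8,-9/16,-71/128 }, Right { -35/64,-17/32,-1/2,0 } so simplest -141/256
rbrbbbrrbr: Left { -1,-3/4,-5/8,-9/16,-71/128 }, Right { -141/256,-35/64,-17/32,-1/2,0 } so simplest -283/512
rbrbbbrrbrr: Left { -1,-3/4,-5/8,-9/16,-71/128 }, Right { -283/512,-141/256,-35/64,-17/32,-1/2,0 } so simplest -567/1024
rbrbbbrrbrrr: Left { -1,-3/4,-5/8,-9/16,-71/128 }, Right { -567/1024,-283/512,-141/256,-35/64,-17/32,-1/2,0 } so simplest -1135/2048
rbrbbbrrbrrrr: Left { -1,-3/4,-5/8,-9/16,-71/128 }, Right { -1135/2048,-567/1024,-283/512,-141/256,-35/64,-17/32,-1/2,0 } so simplest -2271/4096
rbrbbbrrbrrrrb: Left { -1,-3/4,-5/8,-9/16,-71/128,-2271/4096 }, Right { -1135/2048,-567/1024,-283/512,-141/256,-35/64,-17/32,-1/2,0 } so simplest -4541/8192
rbrbbbrrbrrrrbb: Left { -1,-3/4,-5/8,-9/16,-71/128,-2271/4096,-4541/8192 }, Right { -1135/2048,-567/1024,-283/512,-141/256,-35/64,-17/32,-1/2,0 } so simplest -9081/16384

-9081/16384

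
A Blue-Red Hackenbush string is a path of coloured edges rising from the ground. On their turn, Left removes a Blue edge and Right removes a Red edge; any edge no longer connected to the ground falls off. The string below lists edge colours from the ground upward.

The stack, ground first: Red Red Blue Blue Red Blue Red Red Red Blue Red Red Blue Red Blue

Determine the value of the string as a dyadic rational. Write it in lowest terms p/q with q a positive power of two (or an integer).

Recurse on prefixes of the 15-edge string Red Red Blue Blue Red Blue Red Red Red Blue Red Red Blue Red Blue:
edge 1 of 15 (Red): { — | 0 } = -1
edge 2 of 15 (Red): { — | -1; 0 } = -2
edge 3 of 15 (Blue): { -2 | -1; 0 } = -3/2
edge 4 of 15 (Blue): { -2; -3/2 | -1; 0 } = -5/4
edge 5 of 15 (Red): { -2; -3/2 | -5/4; -1; 0 } = -11/8
edge 6 of 15 (Blue): { -2; -3/2; -11/8 | -5/4; -1; 0 } = -21/16
edge 7 of 15 (Red): { -2; -3/2; -11/8 | -21/16; -5/4; -1; 0 } = -43/32
edge 8 of 15 (Red): { -2; -3/2; -11/8 | -43/32; -21/16; -5/4; -1; 0 } = -87/64
edge 9 of 15 (Red): { -2; -3/2; -11/8 | -87/64; -43/32; -21/16; -5/4; -1; 0 } = -175/128
edge 10 of 15 (Blue): { -2; -3/2; -11/8; -175/128 | -87/64; -43/32; -21/16; -5/4; -1; 0 } = -349/256
edge 11 of 15 (Red): { -2; -3/2; -11/8; -175/128 | -349/256; -87/64; -43/32; -21/16; -5/4; -1; 0 } = -699/512
edge 12 of 15 (Red): { -2; -3/2; -11/8; -175/128 | -699/512; -349/256; -87/64; -43/32; -21/16; -5/4; -1; 0 } = -1399/1024
edge 13 of 15 (Blue): { -2; -3/2; -11/8; -175/128; -1399/1024 | -699/512; -349/256; -87/64; -43/32; -21/16; -5/4; -1; 0 } = -2797/2048
edge 14 of 15 (Red): { -2; -3/2; -11/8; -175/128; -1399/1024 | -2797/2048; -699/512; -349/256; -87/64; -43/32; -21/16; -5/4; -1; 0 } = -5595/4096
edge 15 of 15 (Blue): { -2; -3/2; -11/8; -175/128; -1399/1024; -5595/4096 | -2797/2048; -699/512; -349/256; -87/64; -43/32; -21/16; -5/4; -1; 0 } = -11189/8192

-11189/8192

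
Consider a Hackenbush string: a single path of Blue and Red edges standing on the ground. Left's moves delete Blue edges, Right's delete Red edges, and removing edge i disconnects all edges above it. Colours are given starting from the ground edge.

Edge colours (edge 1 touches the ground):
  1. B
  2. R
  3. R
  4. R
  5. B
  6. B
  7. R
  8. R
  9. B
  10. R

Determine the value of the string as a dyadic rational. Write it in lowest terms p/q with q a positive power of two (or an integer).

step 1: add B to get B; options L={ 0 } R={  } ⇒ 1
step 2: add R to get BR; options L={ 0 } R={ 1 } ⇒ 1/2
step 3: add R to get BRR; options L={ 0 } R={ 1/2, 1 } ⇒ 1/4
step 4: add R to get BRRR; options L={ 0 } R={ 1/4, 1/2, 1 } ⇒ 1/8
step 5: add B to get BRRRB; options L={ 0, 1/8 } R={ 1/4, 1/2, 1 } ⇒ 3/16
step 6: add B to get BRRRBB; options L={ 0, 1/8, 3/16 } R={ 1/4, 1/2, 1 } ⇒ 7/32
step 7: add R to get BRRRBBR; options L={ 0, 1/8, 3/16 } R={ 7/32, 1/4, 1/2, 1 } ⇒ 13/64
step 8: add R to get BRRRBBRR; options L={ 0, 1/8, 3/16 } R={ 13/64, 7/32, 1/4, 1/2, 1 } ⇒ 25/128
step 9: add B to get BRRRBBRRB; options L={ 0, 1/8, 3/16, 25/128 } R={ 13/64, 7/32, 1/4, 1/2, 1 } ⇒ 51/256
step 10: add R to get BRRRBBRRBR; options L={ 0, 1/8, 3/16, 25/128 } R={ 51/256, 13/64, 7/32, 1/4, 1/2, 1 } ⇒ 101/512

101/512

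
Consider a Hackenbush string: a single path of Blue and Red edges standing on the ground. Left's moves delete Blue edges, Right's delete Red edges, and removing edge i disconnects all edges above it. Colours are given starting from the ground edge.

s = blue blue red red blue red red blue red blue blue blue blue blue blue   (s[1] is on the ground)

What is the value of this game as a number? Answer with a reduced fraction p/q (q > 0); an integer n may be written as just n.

step 1: add blue to get b; options L={ 0 } R={ (no moves) } — 1
step 2: add blue to get bb; options L={ 0,1 } R={ (no moves) } — 2
step 3: add red to get bbr; options L={ 0,1 } R={ 2 } — 3/2
step 4: add red to get bbrr; options L={ 0,1 } R={ 3/2,2 } — 5/4
step 5: add blue to get bbrrb; options L={ 0,1,5/4 } R={ 3/2,2 } — 11/8
step 6: add red to get bbrrbr; options L={ 0,1,5/4 } R={ 11/8,3/2,2 } — 21/16
step 7: add red to get bbrrbrr; options L={ 0,1,5/4 } R={ 21/16,11/8,3/2,2 } — 41/32
step 8: add blue to get bbrrbrrb; options L={ 0,1,5/4,41/32 } R={ 21/16,11/8,3/2,2 } — 83/64
step 9: add red to get bbrrbrrbr; options L={ 0,1,5/4,41/32 } R={ 83/64,21/16,11/8,3/2,2 } — 165/128
step 10: add blue to get bbrrbrrbrb; options L={ 0,1,5/4,41/32,165/128 } R={ 83/64,21/16,11/8,3/2,2 } — 331/256
step 11: add blue to get bbrrbrrbrbb; options L={ 0,1,5/4,41/32,165/128,331/256 } R={ 83/64,21/16,11/8,3/2,2 } — 663/512
step 12: add blue to get bbrrbrrbrbbb; options L={ 0,1,5/4,41/32,165/128,331/256,663/512 } R={ 83/64,21/16,11/8,3/2,2 } — 1327/1024
step 13: add blue to get bbrrbrrbrbbbb; options L={ 0,1,5/4,41/32,165/128,331/256,663/512,1327/1024 } R={ 83/64,21/16,11/8,3/2,2 } — 2655/2048
step 14: add blue to get bbrrbrrbrbbbbb; options L={ 0,1,5/4,41/32,165/128,331/256,663/512,1327/1024,2655/2048 } R={ 83/64,21/16,11/8,3/2,2 } — 5311/4096
step 15: add blue to get bbrrbrrbrbbbbbb; options L={ 0,1,5/4,41/32,165/128,331/256,663/512,1327/1024,2655/2048,5311/4096 } R={ 83/64,21/16,11/8,3/2,2 } — 10623/8192

10623/8192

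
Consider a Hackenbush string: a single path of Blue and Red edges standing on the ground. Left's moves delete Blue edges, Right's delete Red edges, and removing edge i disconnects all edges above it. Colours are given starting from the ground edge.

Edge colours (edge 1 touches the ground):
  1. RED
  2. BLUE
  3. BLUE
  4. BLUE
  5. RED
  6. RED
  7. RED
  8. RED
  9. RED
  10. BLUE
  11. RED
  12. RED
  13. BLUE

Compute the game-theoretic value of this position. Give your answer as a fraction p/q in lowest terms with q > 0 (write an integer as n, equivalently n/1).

Build v(s[:k]) for k = 1..13, string s = RED BLUE BLUE BLUE RED RED RED RED RED BLUE RED RED BLUE.
v(R) = {  | 0 } so -1
v(RB) = { -1 | 0 } so -1/2
v(RBB) = { -1; -1/2 | 0 } so -1/4
v(RBBB) = { -1; -1/2; -1/4 | 0 } so -1/8
v(RBBBR) = { -1; -1/2; -1/4 | -1/8; 0 } so -3/16
v(RBBBRR) = { -1; -1/2; -1/4 | -3/16; -1/8; 0 } so -7/32
v(RBBBRRR) = { -1; -1/2; -1/4 | -7/32; -3/16; -1/8; 0 } so -15/64
v(RBBBRRRR) = { -1; -1/2; -1/4 | -15/64; -7/32; -3/16; -1/8; 0 } so -31/128
v(RBBBRRRRR) = { -1; -1/2; -1/4 | -31/128; -15/64; -7/32; -3/16; -1/8; 0 } so -63/256
v(RBBBRRRRRB) = { -1; -1/2; -1/4; -63/256 | -31/128; -15/64; -7/32; -3/16; -1/8; 0 } so -125/512
v(RBBBRRRRRBR) = { -1; -1/2; -1/4; -63/256 | -125/512; -31/128; -15/64; -7/32; -3/16; -1/8; 0 } so -251/1024
v(RBBBRRRRRBRR) = { -1; -1/2; -1/4; -63/256 | -251/1024; -125/512; -31/128; -15/64; -7/32; -3/16; -1/8; 0 } so -503/2048
v(RBBBRRRRRBRRB) = { -1; -1/2; -1/4; -63/256; -503/2048 | -251/1024; -125/512; -31/128; -15/64; -7/32; -3/16; -1/8; 0 } so -1005/4096

-1005/4096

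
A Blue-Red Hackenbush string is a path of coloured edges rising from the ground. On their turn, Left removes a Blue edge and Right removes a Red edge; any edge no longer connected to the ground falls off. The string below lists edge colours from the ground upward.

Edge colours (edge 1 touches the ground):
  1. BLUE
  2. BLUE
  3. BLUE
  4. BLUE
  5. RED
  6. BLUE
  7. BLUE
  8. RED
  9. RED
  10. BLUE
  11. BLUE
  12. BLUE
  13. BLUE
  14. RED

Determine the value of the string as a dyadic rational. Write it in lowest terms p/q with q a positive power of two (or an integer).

edge 1 of 14 (BLUE): { 0 | (no moves) } = 1
edge 2 of 14 (BLUE): { 0, 1 | (no moves) } = 2
edge 3 of 14 (BLUE): { 0, 1, 2 | (no moves) } = 3
edge 4 of 14 (BLUE): { 0, 1, 2, 3 | (no moves) } = 4
edge 5 of 14 (RED): { 0, 1, 2, 3 | 4 } = 7/2
edge 6 of 14 (BLUE): { 0, 1, 2, 3, 7/2 | 4 } = 15/4
edge 7 of 14 (BLUE): { 0, 1, 2, 3, 7/2, 15/4 | 4 } = 31/8
edge 8 of 14 (RED): { 0, 1, 2, 3, 7/2, 15/4 | 31/8, 4 } = 61/16
edge 9 of 14 (RED): { 0, 1, 2, 3, 7/2, 15/4 | 61/16, 31/8, 4 } = 121/32
edge 10 of 14 (BLUE): { 0, 1, 2, 3, 7/2, 15/4, 121/32 | 61/16, 31/8, 4 } = 243/64
edge 11 of 14 (BLUE): { 0, 1, 2, 3, 7/2, 15/4, 121/32, 243/64 | 61/16, 31/8, 4 } = 487/128
edge 12 of 14 (BLUE): { 0, 1, 2, 3, 7/2, 15/4, 121/32, 243/64, 487/128 | 61/16, 31/8, 4 } = 975/256
edge 13 of 14 (BLUE): { 0, 1, 2, 3, 7/2, 15/4, 121/32, 243/64, 487/128, 975/256 | 61/16, 31/8, 4 } = 1951/512
edge 14 of 14 (RED): { 0, 1, 2, 3, 7/2, 15/4, 121/32, 243/64, 487/128, 975/256 | 1951/512, 61/16, 31/8, 4 } = 3901/1024

3901/1024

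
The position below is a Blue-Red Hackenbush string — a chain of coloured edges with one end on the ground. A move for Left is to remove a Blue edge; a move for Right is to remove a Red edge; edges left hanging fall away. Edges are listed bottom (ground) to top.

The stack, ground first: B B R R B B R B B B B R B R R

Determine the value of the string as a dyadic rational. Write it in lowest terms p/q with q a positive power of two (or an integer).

1 of 15 · B · max L 0 · min R +∞ so 1
2 of 15 · BB · max L 1 · min R +∞ so 2
3 of 15 · BBR · max L 1 · min R 2 so 3/2
4 of 15 · BBRR · max L 1 · min R 3/2 so 5/4
5 of 15 · BBRRB · max L 5/4 · min R 3/2 so 11/8
6 of 15 · BBRRBB · max L 11/8 · min R 3/2 so 23/16
7 of 15 · BBRRBBR · max L 11/8 · min R 23/16 so 45/32
8 of 15 · BBRRBBRB · max L 45/32 · min R 23/16 so 91/64
9 of 15 · BBRRBBRBB · max L 91/64 · min R 23/16 so 183/128
10 of 15 · BBRRBBRBBB · max L 183/128 · min R 23/16 so 367/256
11 of 15 · BBRRBBRBBBB · max L 367/256 · min R 23/16 so 735/512
12 of 15 · BBRRBBRBBBBR · max L 367/256 · min R 735/512 so 1469/1024
13 of 15 · BBRRBBRBBBBRB · max L 1469/1024 · min R 735/512 so 2939/2048
14 of 15 · BBRRBBRBBBBRBR · max L 1469/1024 · min R 2939/2048 so 5877/4096
15 of 15 · BBRRBBRBBBBRBRR · max L 1469/1024 · min R 5877/4096 so 11753/8192

11753/8192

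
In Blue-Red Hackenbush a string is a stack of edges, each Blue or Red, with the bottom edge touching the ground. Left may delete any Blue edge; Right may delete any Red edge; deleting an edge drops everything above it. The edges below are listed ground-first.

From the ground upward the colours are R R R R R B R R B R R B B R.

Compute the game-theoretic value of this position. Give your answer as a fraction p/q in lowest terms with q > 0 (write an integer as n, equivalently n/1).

-2483/512

Build value(s[:k]) for k = 1..14, string s = R R R R R B R R B R R B B R.
1 of 14 · R · max L −∞ · min R 0 — -1
2 of 14 · RR · max L −∞ · min R -1 — -2
3 of 14 · RRR · max L −∞ · min R -2 — -3
4 of 14 · RRRR · max L −∞ · min R -3 — -4
5 of 14 · RRRRR · max L −∞ · min R -4 — -5
6 of 14 · RRRRRB · max L -5 · min R -4 — -9/2
7 of 14 · RRRRRBR · max L -5 · min R -9/2 — -19/4
8 of 14 · RRRRRBRR · max L -5 · min R -19/4 — -39/8
9 of 14 · RRRRRBRRB · max L -39/8 · min R -19/4 — -77/16
10 of 14 · RRRRRBRRBR · max L -39/8 · min R -77/16 — -155/32
11 of 14 · RRRRRBRRBRR · max L -39/8 · min R -155/32 — -311/64
12 of 14 · RRRRRBRRBRRB · max L -311/64 · min R -155/32 — -621/128
13 of 14 · RRRRRBRRBRRBB · max L -621/128 · min R -155/32 — -1241/256
14 of 14 · RRRRRBRRBRRBBR · max L -621/128 · min R -1241/256 — -2483/512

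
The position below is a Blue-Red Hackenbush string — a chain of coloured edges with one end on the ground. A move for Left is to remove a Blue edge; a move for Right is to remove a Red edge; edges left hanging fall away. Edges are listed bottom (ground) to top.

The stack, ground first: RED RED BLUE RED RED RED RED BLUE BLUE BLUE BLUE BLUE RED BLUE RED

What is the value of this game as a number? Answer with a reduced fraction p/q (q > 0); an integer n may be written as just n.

val_1 [R]  L=[(no moves)]  R=[0]  so -1
val_2 [RR]  L=[(no moves)]  R=[-1 0]  so -2
val_3 [RRB]  L=[-2]  R=[-1 0]  so -3/2
val_4 [RRBR]  L=[-2]  R=[-3/2 -1 0]  so -7/4
val_5 [RRBRR]  L=[-2]  R=[-7/4 -3/2 -1 0]  so -15/8
val_6 [RRBRRR]  L=[-2]  R=[-15/8 -7/4 -3/2 -1 0]  so -31/16
val_7 [RRBRRRR]  L=[-2]  R=[-31/16 -15/8 -7/4 -3/2 -1 0]  so -63/32
val_8 [RRBRRRRB]  L=[-2 -63/32]  R=[-31/16 -15/8 -7/4 -3/2 -1 0]  so -125/64
val_9 [RRBRRRRBB]  L=[-2 -63/32 -125/64]  R=[-31/16 -15/8 -7/4 -3/2 -1 0]  so -249/128
val_10 [RRBRRRRBBB]  L=[-2 -63/32 -125/64 -249/128]  R=[-31/16 -15/8 -7/4 -3/2 -1 0]  so -497/256
val_11 [RRBRRRRBBBB]  L=[-2 -63/32 -125/64 -249/128 -497/256]  R=[-31/16 -15/8 -7/4 -3/2 -1 0]  so -993/512
val_12 [RRBRRRRBBBBB]  L=[-2 -63/32 -125/64 -249/128 -497/256 -993/512]  R=[-31/16 -15/8 -7/4 -3/2 -1 0]  so -1985/1024
val_13 [RRBRRRRBBBBBR]  L=[-2 -63/32 -125/64 -249/128 -497/256 -993/512]  R=[-1985/1024 -31/16 -15/8 -7/4 -3/2 -1 0]  so -3971/2048
val_14 [RRBRRRRBBBBBRB]  L=[-2 -63/32 -125/64 -249/128 -497/256 -993/512 -3971/2048]  R=[-1985/1024 -31/16 -15/8 -7/4 -3/2 -1 0]  so -7941/4096
val_15 [RRBRRRRBBBBBRBR]  L=[-2 -63/32 -125/64 -249/128 -497/256 -993/512 -3971/2048]  R=[-7941/4096 -1985/1024 -31/16 -15/8 -7/4 -3/2 -1 0]  so -15883/8192

-15883/8192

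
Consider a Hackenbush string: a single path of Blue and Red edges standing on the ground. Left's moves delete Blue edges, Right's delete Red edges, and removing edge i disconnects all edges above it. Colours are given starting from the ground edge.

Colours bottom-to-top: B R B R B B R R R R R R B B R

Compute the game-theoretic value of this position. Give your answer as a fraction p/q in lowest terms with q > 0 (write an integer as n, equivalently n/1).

11277/16384

Recurse on prefixes of the 15-edge string B R B R B B R R R R R R B B R:
v_1 [B]  L=[0]  R=[none]  => 1
v_2 [BR]  L=[0]  R=[1]  => 1/2
v_3 [BRB]  L=[0 1/2]  R=[1]  => 3/4
v_4 [BRBR]  L=[0 1/2]  R=[3/4 1]  => 5/8
v_5 [BRBRB]  L=[0 1/2 5/8]  R=[3/4 1]  => 11/16
v_6 [BRBRBB]  L=[0 1/2 5/8 11/16]  R=[3/4 1]  => 23/32
v_7 [BRBRBBR]  L=[0 1/2 5/8 11/16]  R=[23/32 3/4 1]  => 45/64
v_8 [BRBRBBRR]  L=[0 1/2 5/8 11/16]  R=[45/64 23/32 3/4 1]  => 89/128
v_9 [BRBRBBRRR]  L=[0 1/2 5/8 11/16]  R=[89/128 45/64 23/32 3/4 1]  => 177/256
v_10 [BRBRBBRRRR]  L=[0 1/2 5/8 11/16]  R=[177/256 89/128 45/64 23/32 3/4 1]  => 353/512
v_11 [BRBRBBRRRRR]  L=[0 1/2 5/8 11/16]  R=[353/512 177/256 89/128 45/64 23/32 3/4 1]  => 705/1024
v_12 [BRBRBBRRRRRR]  L=[0 1/2 5/8 11/16]  R=[705/1024 353/512 177/256 89/128 45/64 23/32 3/4 1]  => 1409/2048
v_13 [BRBRBBRRRRRRB]  L=[0 1/2 5/8 11/16 1409/2048]  R=[705/1024 353/512 177/256 89/128 45/64 23/32 3/4 1]  => 2819/4096
v_14 [BRBRBBRRRRRRBB]  L=[0 1/2 5/8 11/16 1409/2048 2819/4096]  R=[705/1024 353/512 177/256 89/128 45/64 23/32 3/4 1]  => 5639/8192
v_15 [BRBRBBRRRRRRBBR]  L=[0 1/2 5/8 11/16 1409/2048 2819/4096]  R=[5639/8192 705/1024 353/512 177/256 89/128 45/64 23/32 3/4 1]  => 11277/16384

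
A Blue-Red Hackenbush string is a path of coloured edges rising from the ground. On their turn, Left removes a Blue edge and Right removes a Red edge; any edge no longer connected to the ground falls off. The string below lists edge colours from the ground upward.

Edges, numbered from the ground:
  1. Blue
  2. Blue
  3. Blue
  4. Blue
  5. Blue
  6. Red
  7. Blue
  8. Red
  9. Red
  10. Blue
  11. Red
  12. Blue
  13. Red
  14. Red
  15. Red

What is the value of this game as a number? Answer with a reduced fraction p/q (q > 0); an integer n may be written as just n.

4689/1024

B: Left { 0 }, Right { — } — simplest 1
BB: Left { 0,1 }, Right { — } — simplest 2
BBB: Left { 0,1,2 }, Right { — } — simplest 3
BBBB: Left { 0,1,2,3 }, Right { — } — simplest 4
BBBBB: Left { 0,1,2,3,4 }, Right { — } — simplest 5
BBBBBR: Left { 0,1,2,3,4 }, Right { 5 } — simplest 9/2
BBBBBRB: Left { 0,1,2,3,4,9/2 }, Right { 5 } — simplest 19/4
BBBBBRBR: Left { 0,1,2,3,4,9/2 }, Right { 19/4,5 } — simplest 37/8
BBBBBRBRR: Left { 0,1,2,3,4,9/2 }, Right { 37/8,19/4,5 } — simplest 73/16
BBBBBRBRRB: Left { 0,1,2,3,4,9/2,73/16 }, Right { 37/8,19/4,5 } — simplest 147/32
BBBBBRBRRBR: Left { 0,1,2,3,4,9/2,73/16 }, Right { 147/32,37/8,19/4,5 } — simplest 293/64
BBBBBRBRRBRB: Left { 0,1,2,3,4,9/2,73/16,293/64 }, Right { 147/32,37/8,19/4,5 } — simplest 587/128
BBBBBRBRRBRBR: Left { 0,1,2,3,4,9/2,73/16,293/64 }, Right { 587/128,147/32,37/8,19/4,5 } — simplest 1173/256
BBBBBRBRRBRBRR: Left { 0,1,2,3,4,9/2,73/16,293/64 }, Right { 1173/256,587/128,147/32,37/8,19/4,5 } — simplest 2345/512
BBBBBRBRRBRBRRR: Left { 0,1,2,3,4,9/2,73/16,293/64 }, Right { 2345/512,1173/256,587/128,147/32,37/8,19/4,5 } — simplest 4689/1024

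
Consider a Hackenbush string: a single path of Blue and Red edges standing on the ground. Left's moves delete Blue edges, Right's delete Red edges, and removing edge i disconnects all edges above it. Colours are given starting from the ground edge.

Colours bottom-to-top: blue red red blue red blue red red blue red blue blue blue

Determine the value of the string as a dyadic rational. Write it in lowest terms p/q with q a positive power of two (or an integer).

1327/4096

val(b) = { 0 | · } — 1
val(br) = { 0 | 1 } — 1/2
val(brr) = { 0 | 1/2,1 } — 1/4
val(brrb) = { 0,1/4 | 1/2,1 } — 3/8
val(brrbr) = { 0,1/4 | 3/8,1/2,1 } — 5/16
val(brrbrb) = { 0,1/4,5/16 | 3/8,1/2,1 } — 11/32
val(brrbrbr) = { 0,1/4,5/16 | 11/32,3/8,1/2,1 } — 21/64
val(brrbrbrr) = { 0,1/4,5/16 | 21/64,11/32,3/8,1/2,1 } — 41/128
val(brrbrbrrb) = { 0,1/4,5/16,41/128 | 21/64,11/32,3/8,1/2,1 } — 83/256
val(brrbrbrrbr) = { 0,1/4,5/16,41/128 | 83/256,21/64,11/32,3/8,1/2,1 } — 165/512
val(brrbrbrrbrb) = { 0,1/4,5/16,41/128,165/512 | 83/256,21/64,11/32,3/8,1/2,1 } — 331/1024
val(brrbrbrrbrbb) = { 0,1/4,5/16,41/128,165/512,331/1024 | 83/256,21/64,11/32,3/8,1/2,1 } — 663/2048
val(brrbrbrrbrbbb) = { 0,1/4,5/16,41/128,165/512,331/1024,663/2048 | 83/256,21/64,11/32,3/8,1/2,1 } — 1327/4096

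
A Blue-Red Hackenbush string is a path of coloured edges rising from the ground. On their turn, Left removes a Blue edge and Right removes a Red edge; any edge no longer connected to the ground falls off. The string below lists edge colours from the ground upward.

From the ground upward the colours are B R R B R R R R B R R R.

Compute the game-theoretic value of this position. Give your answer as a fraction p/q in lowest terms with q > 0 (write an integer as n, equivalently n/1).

529/2048

1 of 12 · B · max L 0 · min R +∞ => 1
2 of 12 · BR · max L 0 · min R 1 => 1/2
3 of 12 · BRR · max L 0 · min R 1/2 => 1/4
4 of 12 · BRRB · max L 1/4 · min R 1/2 => 3/8
5 of 12 · BRRBR · max L 1/4 · min R 3/8 => 5/16
6 of 12 · BRRBRR · max L 1/4 · min R 5/16 => 9/32
7 of 12 · BRRBRRR · max L 1/4 · min R 9/32 => 17/64
8 of 12 · BRRBRRRR · max L 1/4 · min R 17/64 => 33/128
9 of 12 · BRRBRRRRB · max L 33/128 · min R 17/64 => 67/256
10 of 12 · BRRBRRRRBR · max L 33/128 · min R 67/256 => 133/512
11 of 12 · BRRBRRRRBRR · max L 33/128 · min R 133/512 => 265/1024
12 of 12 · BRRBRRRRBRRR · max L 33/128 · min R 265/1024 => 529/2048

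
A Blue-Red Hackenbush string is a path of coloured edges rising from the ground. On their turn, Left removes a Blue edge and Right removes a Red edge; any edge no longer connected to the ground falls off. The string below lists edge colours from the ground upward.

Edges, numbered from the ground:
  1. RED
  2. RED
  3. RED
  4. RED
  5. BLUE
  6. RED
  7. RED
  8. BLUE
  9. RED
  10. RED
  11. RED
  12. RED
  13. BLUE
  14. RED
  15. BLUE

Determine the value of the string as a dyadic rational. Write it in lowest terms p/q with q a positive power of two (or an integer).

Build v(s[:k]) for k = 1..15, string s = RED RED RED RED BLUE RED RED BLUE RED RED RED RED BLUE RED BLUE.
step 1: add RED to get R; options L={ (no moves) } R={ 0 } so -1
step 2: add RED to get RR; options L={ (no moves) } R={ -1 0 } so -2
step 3: add RED to get RRR; options L={ (no moves) } R={ -2 -1 0 } so -3
step 4: add RED to get RRRR; options L={ (no moves) } R={ -3 -2 -1 0 } so -4
step 5: add BLUE to get RRRRB; options L={ -4 } R={ -3 -2 -1 0 } so -7/2
step 6: add RED to get RRRRBR; options L={ -4 } R={ -7/2 -3 -2 -1 0 } so -15/4
step 7: add RED to get RRRRBRR; options L={ -4 } R={ -15/4 -7/2 -3 -2 -1 0 } so -31/8
step 8: add BLUE to get RRRRBRRB; options L={ -4 -31/8 } R={ -15/4 -7/2 -3 -2 -1 0 } so -61/16
step 9: add RED to get RRRRBRRBR; options L={ -4 -31/8 } R={ -61/16 -15/4 -7/2 -3 -2 -1 0 } so -123/32
step 10: add RED to get RRRRBRRBRR; options L={ -4 -31/8 } R={ -123/32 -61/16 -15/4 -7/2 -3 -2 -1 0 } so -247/64
step 11: add RED to get RRRRBRRBRRR; options L={ -4 -31/8 } R={ -247/64 -123/32 -61/16 -15/4 -7/2 -3 -2 -1 0 } so -495/128
step 12: add RED to get RRRRBRRBRRRR; options L={ -4 -31/8 } R={ -495/128 -247/64 -123/32 -61/16 -15/4 -7/2 -3 -2 -1 0 } so -991/256
step 13: add BLUE to get RRRRBRRBRRRRB; options L={ -4 -31/8 -991/256 } R={ -495/128 -247/64 -123/32 -61/16 -15/4 -7/2 -3 -2 -1 0 } so -1981/512
step 14: add RED to get RRRRBRRBRRRRBR; options L={ -4 -31/8 -991/256 } R={ -1981/512 -495/128 -247/64 -123/32 -61/16 -15/4 -7/2 -3 -2 -1 0 } so -3963/1024
step 15: add BLUE to get RRRRBRRBRRRRBRB; options L={ -4 -31/8 -991/256 -3963/1024 } R={ -1981/512 -495/128 -247/64 -123/32 -61/16 -15/4 -7/2 -3 -2 -1 0 } so -7925/2048

-7925/2048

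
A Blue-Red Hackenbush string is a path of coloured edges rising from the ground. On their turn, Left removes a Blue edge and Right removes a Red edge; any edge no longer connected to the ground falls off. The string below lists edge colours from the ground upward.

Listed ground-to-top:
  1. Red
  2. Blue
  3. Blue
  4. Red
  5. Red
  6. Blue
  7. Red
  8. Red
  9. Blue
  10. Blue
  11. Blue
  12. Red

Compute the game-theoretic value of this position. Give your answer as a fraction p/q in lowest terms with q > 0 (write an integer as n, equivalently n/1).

-867/2048

1 of 12 · R · max L −∞ · min R 0 -> -1
2 of 12 · RB · max L -1 · min R 0 -> -1/2
3 of 12 · RBB · max L -1/2 · min R 0 -> -1/4
4 of 12 · RBBR · max L -1/2 · min R -1/4 -> -3/8
5 of 12 · RBBRR · max L -1/2 · min R -3/8 -> -7/16
6 of 12 · RBBRRB · max L -7/16 · min R -3/8 -> -13/32
7 of 12 · RBBRRBR · max L -7/16 · min R -13/32 -> -27/64
8 of 12 · RBBRRBRR · max L -7/16 · min R -27/64 -> -55/128
9 of 12 · RBBRRBRRB · max L -55/128 · min R -27/64 -> -109/256
10 of 12 · RBBRRBRRBB · max L -109/256 · min R -27/64 -> -217/512
11 of 12 · RBBRRBRRBBB · max L -217/512 · min R -27/64 -> -433/1024
12 of 12 · RBBRRBRRBBBR · max L -217/512 · min R -433/1024 -> -867/2048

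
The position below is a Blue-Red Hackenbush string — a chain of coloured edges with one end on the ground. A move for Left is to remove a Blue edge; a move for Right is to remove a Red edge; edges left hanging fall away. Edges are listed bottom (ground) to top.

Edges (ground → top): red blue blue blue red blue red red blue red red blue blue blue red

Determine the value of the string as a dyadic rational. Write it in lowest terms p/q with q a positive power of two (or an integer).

-2915/16384

G_1 [r]  L=[—]  R=[0]  → -1
G_2 [rb]  L=[-1]  R=[0]  → -1/2
G_3 [rbb]  L=[-1,-1/2]  R=[0]  → -1/4
G_4 [rbbb]  L=[-1,-1/2,-1/4]  R=[0]  → -1/8
G_5 [rbbbr]  L=[-1,-1/2,-1/4]  R=[-1/8,0]  → -3/16
G_6 [rbbbrb]  L=[-1,-1/2,-1/4,-3/16]  R=[-1/8,0]  → -5/32
G_7 [rbbbrbr]  L=[-1,-1/2,-1/4,-3/16]  R=[-5/32,-1/8,0]  → -11/64
G_8 [rbbbrbrr]  L=[-1,-1/2,-1/4,-3/16]  R=[-11/64,-5/32,-1/8,0]  → -23/128
G_9 [rbbbrbrrb]  L=[-1,-1/2,-1/4,-3/16,-23/128]  R=[-11/64,-5/32,-1/8,0]  → -45/256
G_10 [rbbbrbrrbr]  L=[-1,-1/2,-1/4,-3/16,-23/128]  R=[-45/256,-11/64,-5/32,-1/8,0]  → -91/512
G_11 [rbbbrbrrbrr]  L=[-1,-1/2,-1/4,-3/16,-23/128]  R=[-91/512,-45/256,-11/64,-5/32,-1/8,0]  → -183/1024
G_12 [rbbbrbrrbrrb]  L=[-1,-1/2,-1/4,-3/16,-23/128,-183/1024]  R=[-91/512,-45/256,-11/64,-5/32,-1/8,0]  → -365/2048
G_13 [rbbbrbrrbrrbb]  L=[-1,-1/2,-1/4,-3/16,-23/128,-183/1024,-365/2048]  R=[-91/512,-45/256,-11/64,-5/32,-1/8,0]  → -729/4096
G_14 [rbbbrbrrbrrbbb]  L=[-1,-1/2,-1/4,-3/16,-23/128,-183/1024,-365/2048,-729/4096]  R=[-91/512,-45/256,-11/64,-5/32,-1/8,0]  → -1457/8192
G_15 [rbbbrbrrbrrbbbr]  L=[-1,-1/2,-1/4,-3/16,-23/128,-183/1024,-365/2048,-729/4096]  R=[-1457/8192,-91/512,-45/256,-11/64,-5/32,-1/8,0]  → -2915/16384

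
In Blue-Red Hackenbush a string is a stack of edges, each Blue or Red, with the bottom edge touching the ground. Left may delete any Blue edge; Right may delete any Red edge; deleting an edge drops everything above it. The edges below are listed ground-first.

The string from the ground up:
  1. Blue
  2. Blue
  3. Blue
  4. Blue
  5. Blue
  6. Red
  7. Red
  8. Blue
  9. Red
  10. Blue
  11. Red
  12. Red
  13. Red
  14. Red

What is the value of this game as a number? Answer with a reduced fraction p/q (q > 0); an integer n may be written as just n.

2209/512

v_1 [B]  L=[0]  R=[none]  = 1
v_2 [BB]  L=[0 1]  R=[none]  = 2
v_3 [BBB]  L=[0 1 2]  R=[none]  = 3
v_4 [BBBB]  L=[0 1 2 3]  R=[none]  = 4
v_5 [BBBBB]  L=[0 1 2 3 4]  R=[none]  = 5
v_6 [BBBBBR]  L=[0 1 2 3 4]  R=[5]  = 9/2
v_7 [BBBBBRR]  L=[0 1 2 3 4]  R=[9/2 5]  = 17/4
v_8 [BBBBBRRB]  L=[0 1 2 3 4 17/4]  R=[9/2 5]  = 35/8
v_9 [BBBBBRRBR]  L=[0 1 2 3 4 17/4]  R=[35/8 9/2 5]  = 69/16
v_10 [BBBBBRRBRB]  L=[0 1 2 3 4 17/4 69/16]  R=[35/8 9/2 5]  = 139/32
v_11 [BBBBBRRBRBR]  L=[0 1 2 3 4 17/4 69/16]  R=[139/32 35/8 9/2 5]  = 277/64
v_12 [BBBBBRRBRBRR]  L=[0 1 2 3 4 17/4 69/16]  R=[277/64 139/32 35/8 9/2 5]  = 553/128
v_13 [BBBBBRRBRBRRR]  L=[0 1 2 3 4 17/4 69/16]  R=[553/128 277/64 139/32 35/8 9/2 5]  = 1105/256
v_14 [BBBBBRRBRBRRRR]  L=[0 1 2 3 4 17/4 69/16]  R=[1105/256 553/128 277/64 139/32 35/8 9/2 5]  = 2209/512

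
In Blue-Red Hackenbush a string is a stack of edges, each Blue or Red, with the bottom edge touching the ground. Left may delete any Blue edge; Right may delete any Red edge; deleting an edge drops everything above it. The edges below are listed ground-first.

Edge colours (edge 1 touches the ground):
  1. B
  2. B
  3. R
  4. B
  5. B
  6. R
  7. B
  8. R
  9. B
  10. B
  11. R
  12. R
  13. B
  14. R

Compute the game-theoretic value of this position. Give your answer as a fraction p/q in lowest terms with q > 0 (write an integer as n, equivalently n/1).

7525/4096

Build val(s[:k]) for k = 1..14, string s = B B R B B R B R B B R R B R.
val_1 [B]  L=[0]  R=[∅]  gives 1
val_2 [BB]  L=[0, 1]  R=[∅]  gives 2
val_3 [BBR]  L=[0, 1]  R=[2]  gives 3/2
val_4 [BBRB]  L=[0, 1, 3/2]  R=[2]  gives 7/4
val_5 [BBRBB]  L=[0, 1, 3/2, 7/4]  R=[2]  gives 15/8
val_6 [BBRBBR]  L=[0, 1, 3/2, 7/4]  R=[15/8, 2]  gives 29/16
val_7 [BBRBBRB]  L=[0, 1, 3/2, 7/4, 29/16]  R=[15/8, 2]  gives 59/32
val_8 [BBRBBRBR]  L=[0, 1, 3/2, 7/4, 29/16]  R=[59/32, 15/8, 2]  gives 117/64
val_9 [BBRBBRBRB]  L=[0, 1, 3/2, 7/4, 29/16, 117/64]  R=[59/32, 15/8, 2]  gives 235/128
val_10 [BBRBBRBRBB]  L=[0, 1, 3/2, 7/4, 29/16, 117/64, 235/128]  R=[59/32, 15/8, 2]  gives 471/256
val_11 [BBRBBRBRBBR]  L=[0, 1, 3/2, 7/4, 29/16, 117/64, 235/128]  R=[471/256, 59/32, 15/8, 2]  gives 941/512
val_12 [BBRBBRBRBBRR]  L=[0, 1, 3/2, 7/4, 29/16, 117/64, 235/128]  R=[941/512, 471/256, 59/32, 15/8, 2]  gives 1881/1024
val_13 [BBRBBRBRBBRRB]  L=[0, 1, 3/2, 7/4, 29/16, 117/64, 235/128, 1881/1024]  R=[941/512, 471/256, 59/32, 15/8, 2]  gives 3763/2048
val_14 [BBRBBRBRBBRRBR]  L=[0, 1, 3/2, 7/4, 29/16, 117/64, 235/128, 1881/1024]  R=[3763/2048, 941/512, 471/256, 59/32, 15/8, 2]  gives 7525/4096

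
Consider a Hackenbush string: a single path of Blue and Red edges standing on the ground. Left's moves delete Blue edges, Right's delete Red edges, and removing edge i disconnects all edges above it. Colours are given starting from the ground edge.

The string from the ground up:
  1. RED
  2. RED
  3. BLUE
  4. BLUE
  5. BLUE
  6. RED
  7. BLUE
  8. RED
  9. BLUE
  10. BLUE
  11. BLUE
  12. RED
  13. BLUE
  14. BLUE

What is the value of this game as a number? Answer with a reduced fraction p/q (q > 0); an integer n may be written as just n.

-4745/4096

value(R) = { — | 0 } gives -1
value(RR) = { — | -1, 0 } gives -2
value(RRB) = { -2 | -1, 0 } gives -3/2
value(RRBB) = { -2, -3/2 | -1, 0 } gives -5/4
value(RRBBB) = { -2, -3/2, -5/4 | -1, 0 } gives -9/8
value(RRBBBR) = { -2, -3/2, -5/4 | -9/8, -1, 0 } gives -19/16
value(RRBBBRB) = { -2, -3/2, -5/4, -19/16 | -9/8, -1, 0 } gives -37/32
value(RRBBBRBR) = { -2, -3/2, -5/4, -19/16 | -37/32, -9/8, -1, 0 } gives -75/64
value(RRBBBRBRB) = { -2, -3/2, -5/4, -19/16, -75/64 | -37/32, -9/8, -1, 0 } gives -149/128
value(RRBBBRBRBB) = { -2, -3/2, -5/4, -19/16, -75/64, -149/128 | -37/32, -9/8, -1, 0 } gives -297/256
value(RRBBBRBRBBB) = { -2, -3/2, -5/4, -19/16, -75/64, -149/128, -297/256 | -37/32, -9/8, -1, 0 } gives -593/512
value(RRBBBRBRBBBR) = { -2, -3/2, -5/4, -19/16, -75/64, -149/128, -297/256 | -593/512, -37/32, -9/8, -1, 0 } gives -1187/1024
value(RRBBBRBRBBBRB) = { -2, -3/2, -5/4, -19/16, -75/64, -149/128, -297/256, -1187/1024 | -593/512, -37/32, -9/8, -1, 0 } gives -2373/2048
value(RRBBBRBRBBBRBB) = { -2, -3/2, -5/4, -19/16, -75/64, -149/128, -297/256, -1187/1024, -2373/2048 | -593/512, -37/32, -9/8, -1, 0 } gives -4745/4096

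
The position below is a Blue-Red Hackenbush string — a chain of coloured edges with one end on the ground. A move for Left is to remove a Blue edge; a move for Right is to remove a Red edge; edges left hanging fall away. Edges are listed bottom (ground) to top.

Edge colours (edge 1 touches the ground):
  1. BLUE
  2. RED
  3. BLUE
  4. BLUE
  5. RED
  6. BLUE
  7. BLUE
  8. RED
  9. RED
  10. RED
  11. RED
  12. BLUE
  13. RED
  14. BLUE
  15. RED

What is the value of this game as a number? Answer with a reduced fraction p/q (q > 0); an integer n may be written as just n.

Recurse on prefixes of the 15-edge string BLUE RED BLUE BLUE RED BLUE BLUE RED RED RED RED BLUE RED BLUE RED:
g_1 [B]  L=[0]  R=[]  → 1
g_2 [BR]  L=[0]  R=[1]  → 1/2
g_3 [BRB]  L=[0, 1/2]  R=[1]  → 3/4
g_4 [BRBB]  L=[0, 1/2, 3/4]  R=[1]  → 7/8
g_5 [BRBBR]  L=[0, 1/2, 3/4]  R=[7/8, 1]  → 13/16
g_6 [BRBBRB]  L=[0, 1/2, 3/4, 13/16]  R=[7/8, 1]  → 27/32
g_7 [BRBBRBB]  L=[0, 1/2, 3/4, 13/16, 27/32]  R=[7/8, 1]  → 55/64
g_8 [BRBBRBBR]  L=[0, 1/2, 3/4, 13/16, 27/32]  R=[55/64, 7/8, 1]  → 109/128
g_9 [BRBBRBBRR]  L=[0, 1/2, 3/4, 13/16, 27/32]  R=[109/128, 55/64, 7/8, 1]  → 217/256
g_10 [BRBBRBBRRR]  L=[0, 1/2, 3/4, 13/16, 27/32]  R=[217/256, 109/128, 55/64, 7/8, 1]  → 433/512
g_11 [BRBBRBBRRRR]  L=[0, 1/2, 3/4, 13/16, 27/32]  R=[433/512, 217/256, 109/128, 55/64, 7/8, 1]  → 865/1024
g_12 [BRBBRBBRRRRB]  L=[0, 1/2, 3/4, 13/16, 27/32, 865/1024]  R=[433/512, 217/256, 109/128, 55/64, 7/8, 1]  → 1731/2048
g_13 [BRBBRBBRRRRBR]  L=[0, 1/2, 3/4, 13/16, 27/32, 865/1024]  R=[1731/2048, 433/512, 217/256, 109/128, 55/64, 7/8, 1]  → 3461/4096
g_14 [BRBBRBBRRRRBRB]  L=[0, 1/2, 3/4, 13/16, 27/32, 865/1024, 3461/4096]  R=[1731/2048, 433/512, 217/256, 109/128, 55/64, 7/8, 1]  → 6923/8192
g_15 [BRBBRBBRRRRBRBR]  L=[0, 1/2, 3/4, 13/16, 27/32, 865/1024, 3461/4096]  R=[6923/8192, 1731/2048, 433/512, 217/256, 109/128, 55/64, 7/8, 1]  → 13845/16384

13845/16384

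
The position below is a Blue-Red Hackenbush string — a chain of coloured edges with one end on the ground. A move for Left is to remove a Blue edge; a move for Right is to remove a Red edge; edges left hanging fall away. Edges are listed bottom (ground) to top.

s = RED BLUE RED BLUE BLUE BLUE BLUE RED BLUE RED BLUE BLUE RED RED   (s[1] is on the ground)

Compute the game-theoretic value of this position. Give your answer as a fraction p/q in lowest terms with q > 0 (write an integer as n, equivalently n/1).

R: Left { (no moves) }, Right { 0 } = simplest -1
RB: Left { -1 }, Right { 0 } = simplest -1/2
RBR: Left { -1 }, Right { -1/2,0 } = simplest -3/4
RBRB: Left { -1,-3/4 }, Right { -1/2,0 } = simplest -5/8
RBRBB: Left { -1,-3/4,-5/8 }, Right { -1/2,0 } = simplest -9/16
RBRBBB: Left { -1,-3/4,-5/8,-9/16 }, Right { -1/2,0 } = simplest -17/32
RBRBBBB: Left { -1,-3/4,-5/8,-9/16,-17/32 }, Right { -1/2,0 } = simplest -33/64
RBRBBBBR: Left { -1,-3/4,-5/8,-9/16,-17/32 }, Right { -33/64,-1/2,0 } = simplest -67/128
RBRBBBBRB: Left { -1,-3/4,-5/8,-9/16,-17/32,-67/128 }, Right { -33/64,-1/2,0 } = simplest -133/256
RBRBBBBRBR: Left { -1,-3/4,-5/8,-9/16,-17/32,-67/128 }, Right { -133/256,-33/64,-1/2,0 } = simplest -267/512
RBRBBBBRBRB: Left { -1,-3/4,-5/8,-9/16,-17/32,-67/128,-267/512 }, Right { -133/256,-33/64,-1/2,0 } = simplest -533/1024
RBRBBBBRBRBB: Left { -1,-3/4,-5/8,-9/16,-17/32,-67/128,-267/512,-533/1024 }, Right { -133/256,-33/64,-1/2,0 } = simplest -1065/2048
RBRBBBBRBRBBR: Left { -1,-3/4,-5/8,-9/16,-17/32,-67/128,-267/512,-533/1024 }, Right { -1065/2048,-133/256,-33/64,-1/2,0 } = simplest -2131/4096
RBRBBBBRBRBBRR: Left { -1,-3/4,-5/8,-9/16,-17/32,-67/128,-267/512,-533/1024 }, Right { -2131/4096,-1065/2048,-133/256,-33/64,-1/2,0 } = simplest -4263/8192

-4263/8192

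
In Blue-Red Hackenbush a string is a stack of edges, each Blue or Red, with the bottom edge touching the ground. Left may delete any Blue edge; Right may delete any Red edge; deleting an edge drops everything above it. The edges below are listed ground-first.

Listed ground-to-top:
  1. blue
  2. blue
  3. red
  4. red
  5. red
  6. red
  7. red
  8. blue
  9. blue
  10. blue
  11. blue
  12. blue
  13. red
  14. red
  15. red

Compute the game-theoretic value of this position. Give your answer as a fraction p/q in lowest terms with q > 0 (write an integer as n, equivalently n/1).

8689/8192

Prefix values for blue blue red red red red red blue blue blue blue blue red red red via {L|R} + simplicity:
b: Left { 0 }, Right {  } = simplest 1
bb: Left { 0,1 }, Right {  } = simplest 2
bbr: Left { 0,1 }, Right { 2 } = simplest 3/2
bbrr: Left { 0,1 }, Right { 3/2,2 } = simplest 5/4
bbrrr: Left { 0,1 }, Right { 5/4,3/2,2 } = simplest 9/8
bbrrrr: Left { 0,1 }, Right { 9/8,5/4,3/2,2 } = simplest 17/16
bbrrrrr: Left { 0,1 }, Right { 17/16,9/8,5/4,3/2,2 } = simplest 33/32
bbrrrrrb: Left { 0,1,33/32 }, Right { 17/16,9/8,5/4,3/2,2 } = simplest 67/64
bbrrrrrbb: Left { 0,1,33/32,67/64 }, Right { 17/16,9/8,5/4,3/2,2 } = simplest 135/128
bbrrrrrbbb: Left { 0,1,33/32,67/64,135/128 }, Right { 17/16,9/8,5/4,3/2,2 } = simplest 271/256
bbrrrrrbbbb: Left { 0,1,33/32,67/64,135/128,271/256 }, Right { 17/16,9/8,5/4,3/2,2 } = simplest 543/512
bbrrrrrbbbbb: Left { 0,1,33/32,67/64,135/128,271/256,543/512 }, Right { 17/16,9/8,5/4,3/2,2 } = simplest 1087/1024
bbrrrrrbbbbbr: Left { 0,1,33/32,67/64,135/128,271/256,543/512 }, Right { 1087/1024,17/16,9/8,5/4,3/2,2 } = simplest 2173/2048
bbrrrrrbbbbbrr: Left { 0,1,33/32,67/64,135/128,271/256,543/512 }, Right { 2173/2048,1087/1024,17/16,9/8,5/4,3/2,2 } = simplest 4345/4096
bbrrrrrbbbbbrrr: Left { 0,1,33/32,67/64,135/128,271/256,543/512 }, Right { 4345/4096,2173/2048,1087/1024,17/16,9/8,5/4,3/2,2 } = simplest 8689/8192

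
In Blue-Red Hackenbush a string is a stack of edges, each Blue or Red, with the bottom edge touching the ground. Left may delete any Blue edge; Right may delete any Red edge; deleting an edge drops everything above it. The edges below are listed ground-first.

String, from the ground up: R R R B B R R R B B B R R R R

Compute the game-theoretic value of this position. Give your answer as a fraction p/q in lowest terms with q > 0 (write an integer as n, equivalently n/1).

-10015/4096

edge 1 of 15 (R): { · | 0 } => -1
edge 2 of 15 (R): { · | -1,0 } => -2
edge 3 of 15 (R): { · | -2,-1,0 } => -3
edge 4 of 15 (B): { -3 | -2,-1,0 } => -5/2
edge 5 of 15 (B): { -3,-5/2 | -2,-1,0 } => -9/4
edge 6 of 15 (R): { -3,-5/2 | -9/4,-2,-1,0 } => -19/8
edge 7 of 15 (R): { -3,-5/2 | -19/8,-9/4,-2,-1,0 } => -39/16
edge 8 of 15 (R): { -3,-5/2 | -39/16,-19/8,-9/4,-2,-1,0 } => -79/32
edge 9 of 15 (B): { -3,-5/2,-79/32 | -39/16,-19/8,-9/4,-2,-1,0 } => -157/64
edge 10 of 15 (B): { -3,-5/2,-79/32,-157/64 | -39/16,-19/8,-9/4,-2,-1,0 } => -313/128
edge 11 of 15 (B): { -3,-5/2,-79/32,-157/64,-313/128 | -39/16,-19/8,-9/4,-2,-1,0 } => -625/256
edge 12 of 15 (R): { -3,-5/2,-79/32,-157/64,-313/128 | -625/256,-39/16,-19/8,-9/4,-2,-1,0 } => -1251/512
edge 13 of 15 (R): { -3,-5/2,-79/32,-157/64,-313/128 | -1251/512,-625/256,-39/16,-19/8,-9/4,-2,-1,0 } => -2503/1024
edge 14 of 15 (R): { -3,-5/2,-79/32,-157/64,-313/128 | -2503/1024,-1251/512,-625/256,-39/16,-19/8,-9/4,-2,-1,0 } => -5007/2048
edge 15 of 15 (R): { -3,-5/2,-79/32,-157/64,-313/128 | -5007/2048,-2503/1024,-1251/512,-625/256,-39/16,-19/8,-9/4,-2,-1,0 } => -10015/4096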